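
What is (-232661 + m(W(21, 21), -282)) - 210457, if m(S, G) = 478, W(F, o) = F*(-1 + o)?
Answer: -442640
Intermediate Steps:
(-232661 + m(W(21, 21), -282)) - 210457 = (-232661 + 478) - 210457 = -232183 - 210457 = -442640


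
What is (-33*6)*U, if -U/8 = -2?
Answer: -3168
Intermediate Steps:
U = 16 (U = -8*(-2) = 16)
(-33*6)*U = -33*6*16 = -198*16 = -3168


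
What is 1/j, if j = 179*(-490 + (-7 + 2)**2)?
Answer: -1/83235 ≈ -1.2014e-5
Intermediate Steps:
j = -83235 (j = 179*(-490 + (-5)**2) = 179*(-490 + 25) = 179*(-465) = -83235)
1/j = 1/(-83235) = -1/83235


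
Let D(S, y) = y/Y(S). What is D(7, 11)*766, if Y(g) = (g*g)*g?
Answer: 8426/343 ≈ 24.566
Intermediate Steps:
Y(g) = g³ (Y(g) = g²*g = g³)
D(S, y) = y/S³ (D(S, y) = y/(S³) = y/S³)
D(7, 11)*766 = (11/7³)*766 = (11*(1/343))*766 = (11/343)*766 = 8426/343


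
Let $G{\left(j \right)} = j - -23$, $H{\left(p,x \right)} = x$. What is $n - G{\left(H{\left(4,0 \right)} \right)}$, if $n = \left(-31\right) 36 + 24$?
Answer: $-1115$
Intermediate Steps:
$G{\left(j \right)} = 23 + j$ ($G{\left(j \right)} = j + 23 = 23 + j$)
$n = -1092$ ($n = -1116 + 24 = -1092$)
$n - G{\left(H{\left(4,0 \right)} \right)} = -1092 - \left(23 + 0\right) = -1092 - 23 = -1115$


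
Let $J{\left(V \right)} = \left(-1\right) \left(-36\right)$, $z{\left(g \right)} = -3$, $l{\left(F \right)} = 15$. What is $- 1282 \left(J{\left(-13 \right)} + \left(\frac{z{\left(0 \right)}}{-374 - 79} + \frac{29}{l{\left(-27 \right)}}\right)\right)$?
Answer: $- \frac{110167388}{2265} \approx -48639.0$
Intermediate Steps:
$J{\left(V \right)} = 36$
$- 1282 \left(J{\left(-13 \right)} + \left(\frac{z{\left(0 \right)}}{-374 - 79} + \frac{29}{l{\left(-27 \right)}}\right)\right) = - 1282 \left(36 + \left(- \frac{3}{-374 - 79} + \frac{29}{15}\right)\right) = - 1282 \left(36 + \left(- \frac{3}{-453} + 29 \cdot \frac{1}{15}\right)\right) = - 1282 \left(36 + \left(\left(-3\right) \left(- \frac{1}{453}\right) + \frac{29}{15}\right)\right) = - 1282 \left(36 + \left(\frac{1}{151} + \frac{29}{15}\right)\right) = - 1282 \left(36 + \frac{4394}{2265}\right) = \left(-1282\right) \frac{85934}{2265} = - \frac{110167388}{2265}$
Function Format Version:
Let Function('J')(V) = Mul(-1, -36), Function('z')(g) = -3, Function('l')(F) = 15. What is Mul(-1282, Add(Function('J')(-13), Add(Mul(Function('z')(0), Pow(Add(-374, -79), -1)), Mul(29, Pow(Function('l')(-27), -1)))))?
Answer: Rational(-110167388, 2265) ≈ -48639.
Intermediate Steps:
Function('J')(V) = 36
Mul(-1282, Add(Function('J')(-13), Add(Mul(Function('z')(0), Pow(Add(-374, -79), -1)), Mul(29, Pow(Function('l')(-27), -1))))) = Mul(-1282, Add(36, Add(Mul(-3, Pow(Add(-374, -79), -1)), Mul(29, Pow(15, -1))))) = Mul(-1282, Add(36, Add(Mul(-3, Pow(-453, -1)), Mul(29, Rational(1, 15))))) = Mul(-1282, Add(36, Add(Mul(-3, Rational(-1, 453)), Rational(29, 15)))) = Mul(-1282, Add(36, Add(Rational(1, 151), Rational(29, 15)))) = Mul(-1282, Add(36, Rational(4394, 2265))) = Mul(-1282, Rational(85934, 2265)) = Rational(-110167388, 2265)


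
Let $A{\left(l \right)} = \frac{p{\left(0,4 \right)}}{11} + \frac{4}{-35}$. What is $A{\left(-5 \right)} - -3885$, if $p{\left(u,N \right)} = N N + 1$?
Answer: $\frac{1496276}{385} \approx 3886.4$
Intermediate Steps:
$p{\left(u,N \right)} = 1 + N^{2}$ ($p{\left(u,N \right)} = N^{2} + 1 = 1 + N^{2}$)
$A{\left(l \right)} = \frac{551}{385}$ ($A{\left(l \right)} = \frac{1 + 4^{2}}{11} + \frac{4}{-35} = \left(1 + 16\right) \frac{1}{11} + 4 \left(- \frac{1}{35}\right) = 17 \cdot \frac{1}{11} - \frac{4}{35} = \frac{17}{11} - \frac{4}{35} = \frac{551}{385}$)
$A{\left(-5 \right)} - -3885 = \frac{551}{385} - -3885 = \frac{551}{385} + 3885 = \frac{1496276}{385}$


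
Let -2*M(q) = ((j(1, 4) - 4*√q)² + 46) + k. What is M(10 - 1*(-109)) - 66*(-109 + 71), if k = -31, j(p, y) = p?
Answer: 1548 + 4*√119 ≈ 1591.6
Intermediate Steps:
M(q) = -15/2 - (1 - 4*√q)²/2 (M(q) = -(((1 - 4*√q)² + 46) - 31)/2 = -((46 + (1 - 4*√q)²) - 31)/2 = -(15 + (1 - 4*√q)²)/2 = -15/2 - (1 - 4*√q)²/2)
M(10 - 1*(-109)) - 66*(-109 + 71) = (-8 - 8*(10 - 1*(-109)) + 4*√(10 - 1*(-109))) - 66*(-109 + 71) = (-8 - 8*(10 + 109) + 4*√(10 + 109)) - 66*(-38) = (-8 - 8*119 + 4*√119) - 1*(-2508) = (-8 - 952 + 4*√119) + 2508 = (-960 + 4*√119) + 2508 = 1548 + 4*√119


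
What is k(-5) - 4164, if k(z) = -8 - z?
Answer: -4167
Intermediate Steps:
k(-5) - 4164 = (-8 - 1*(-5)) - 4164 = (-8 + 5) - 4164 = -3 - 4164 = -4167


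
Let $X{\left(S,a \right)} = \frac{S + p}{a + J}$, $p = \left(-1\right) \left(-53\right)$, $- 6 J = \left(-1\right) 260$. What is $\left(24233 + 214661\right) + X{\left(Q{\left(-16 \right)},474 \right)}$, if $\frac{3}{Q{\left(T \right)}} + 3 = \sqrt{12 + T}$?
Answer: $\frac{602490923}{2522} - \frac{9 i}{10088} \approx 2.3889 \cdot 10^{5} - 0.00089215 i$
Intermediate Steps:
$J = \frac{130}{3}$ ($J = - \frac{\left(-1\right) 260}{6} = \left(- \frac{1}{6}\right) \left(-260\right) = \frac{130}{3} \approx 43.333$)
$p = 53$
$Q{\left(T \right)} = \frac{3}{-3 + \sqrt{12 + T}}$
$X{\left(S,a \right)} = \frac{53 + S}{\frac{130}{3} + a}$ ($X{\left(S,a \right)} = \frac{S + 53}{a + \frac{130}{3}} = \frac{53 + S}{\frac{130}{3} + a}$)
$\left(24233 + 214661\right) + X{\left(Q{\left(-16 \right)},474 \right)} = \left(24233 + 214661\right) + \frac{3 \left(53 + \frac{3}{-3 + \sqrt{12 - 16}}\right)}{130 + 3 \cdot 474} = 238894 + \frac{3 \left(53 + \frac{3}{-3 + \sqrt{-4}}\right)}{130 + 1422} = 238894 + \frac{3 \left(53 + \frac{3}{-3 + 2 i}\right)}{1552} = 238894 + 3 \cdot \frac{1}{1552} \left(53 + 3 \frac{-3 - 2 i}{13}\right) = 238894 + 3 \cdot \frac{1}{1552} \left(53 + \frac{3 \left(-3 - 2 i\right)}{13}\right) = 238894 + \left(\frac{159}{1552} + \frac{9 \left(-3 - 2 i\right)}{20176}\right) = \frac{370763647}{1552} + \frac{9 \left(-3 - 2 i\right)}{20176}$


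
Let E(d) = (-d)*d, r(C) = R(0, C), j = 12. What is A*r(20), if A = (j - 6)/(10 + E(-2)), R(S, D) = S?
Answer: 0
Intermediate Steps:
r(C) = 0
E(d) = -d**2
A = 1 (A = (12 - 6)/(10 - 1*(-2)**2) = 6/(10 - 1*4) = 6/(10 - 4) = 6/6 = 6*(1/6) = 1)
A*r(20) = 1*0 = 0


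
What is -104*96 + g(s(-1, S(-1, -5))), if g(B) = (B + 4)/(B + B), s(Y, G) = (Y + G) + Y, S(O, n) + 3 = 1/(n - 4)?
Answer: -459259/46 ≈ -9983.9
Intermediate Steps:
S(O, n) = -3 + 1/(-4 + n) (S(O, n) = -3 + 1/(n - 4) = -3 + 1/(-4 + n))
s(Y, G) = G + 2*Y (s(Y, G) = (G + Y) + Y = G + 2*Y)
g(B) = (4 + B)/(2*B) (g(B) = (4 + B)/((2*B)) = (4 + B)*(1/(2*B)) = (4 + B)/(2*B))
-104*96 + g(s(-1, S(-1, -5))) = -104*96 + (4 + ((13 - 3*(-5))/(-4 - 5) + 2*(-1)))/(2*((13 - 3*(-5))/(-4 - 5) + 2*(-1))) = -9984 + (4 + ((13 + 15)/(-9) - 2))/(2*((13 + 15)/(-9) - 2)) = -9984 + (4 + (-⅑*28 - 2))/(2*(-⅑*28 - 2)) = -9984 + (4 + (-28/9 - 2))/(2*(-28/9 - 2)) = -9984 + (4 - 46/9)/(2*(-46/9)) = -9984 + (½)*(-9/46)*(-10/9) = -9984 + 5/46 = -459259/46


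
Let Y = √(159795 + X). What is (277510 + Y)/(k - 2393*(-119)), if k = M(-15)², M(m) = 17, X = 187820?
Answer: 138755/142528 + √347615/285056 ≈ 0.97560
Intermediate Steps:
Y = √347615 (Y = √(159795 + 187820) = √347615 ≈ 589.59)
k = 289 (k = 17² = 289)
(277510 + Y)/(k - 2393*(-119)) = (277510 + √347615)/(289 - 2393*(-119)) = (277510 + √347615)/(289 + 284767) = (277510 + √347615)/285056 = (277510 + √347615)*(1/285056) = 138755/142528 + √347615/285056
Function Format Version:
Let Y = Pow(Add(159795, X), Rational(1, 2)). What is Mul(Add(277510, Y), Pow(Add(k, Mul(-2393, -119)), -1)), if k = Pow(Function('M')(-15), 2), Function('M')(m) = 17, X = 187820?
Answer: Add(Rational(138755, 142528), Mul(Rational(1, 285056), Pow(347615, Rational(1, 2)))) ≈ 0.97560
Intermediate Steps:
Y = Pow(347615, Rational(1, 2)) (Y = Pow(Add(159795, 187820), Rational(1, 2)) = Pow(347615, Rational(1, 2)) ≈ 589.59)
k = 289 (k = Pow(17, 2) = 289)
Mul(Add(277510, Y), Pow(Add(k, Mul(-2393, -119)), -1)) = Mul(Add(277510, Pow(347615, Rational(1, 2))), Pow(Add(289, Mul(-2393, -119)), -1)) = Mul(Add(277510, Pow(347615, Rational(1, 2))), Pow(Add(289, 284767), -1)) = Mul(Add(277510, Pow(347615, Rational(1, 2))), Pow(285056, -1)) = Mul(Add(277510, Pow(347615, Rational(1, 2))), Rational(1, 285056)) = Add(Rational(138755, 142528), Mul(Rational(1, 285056), Pow(347615, Rational(1, 2))))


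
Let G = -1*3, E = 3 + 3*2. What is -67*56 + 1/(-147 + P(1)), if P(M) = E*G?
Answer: -652849/174 ≈ -3752.0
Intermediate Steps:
E = 9 (E = 3 + 6 = 9)
G = -3
P(M) = -27 (P(M) = 9*(-3) = -27)
-67*56 + 1/(-147 + P(1)) = -67*56 + 1/(-147 - 27) = -3752 + 1/(-174) = -3752 - 1/174 = -652849/174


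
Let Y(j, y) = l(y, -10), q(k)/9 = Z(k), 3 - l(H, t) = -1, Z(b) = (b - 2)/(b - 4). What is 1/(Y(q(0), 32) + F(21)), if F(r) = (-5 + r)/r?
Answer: 21/100 ≈ 0.21000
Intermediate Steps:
Z(b) = (-2 + b)/(-4 + b)
l(H, t) = 4 (l(H, t) = 3 - 1*(-1) = 3 + 1 = 4)
q(k) = 9*(-2 + k)/(-4 + k) (q(k) = 9*((-2 + k)/(-4 + k)) = 9*(-2 + k)/(-4 + k))
Y(j, y) = 4
F(r) = (-5 + r)/r
1/(Y(q(0), 32) + F(21)) = 1/(4 + (-5 + 21)/21) = 1/(4 + (1/21)*16) = 1/(4 + 16/21) = 1/(100/21) = 21/100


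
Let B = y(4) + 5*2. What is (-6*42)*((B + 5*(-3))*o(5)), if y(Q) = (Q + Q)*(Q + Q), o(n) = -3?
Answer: 44604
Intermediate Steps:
y(Q) = 4*Q² (y(Q) = (2*Q)*(2*Q) = 4*Q²)
B = 74 (B = 4*4² + 5*2 = 4*16 + 10 = 64 + 10 = 74)
(-6*42)*((B + 5*(-3))*o(5)) = (-6*42)*((74 + 5*(-3))*(-3)) = -252*(74 - 15)*(-3) = -14868*(-3) = -252*(-177) = 44604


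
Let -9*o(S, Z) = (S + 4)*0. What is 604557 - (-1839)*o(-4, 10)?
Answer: 604557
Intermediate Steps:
o(S, Z) = 0 (o(S, Z) = -(S + 4)*0/9 = -(4 + S)*0/9 = -1/9*0 = 0)
604557 - (-1839)*o(-4, 10) = 604557 - (-1839)*0 = 604557 - 1*0 = 604557 + 0 = 604557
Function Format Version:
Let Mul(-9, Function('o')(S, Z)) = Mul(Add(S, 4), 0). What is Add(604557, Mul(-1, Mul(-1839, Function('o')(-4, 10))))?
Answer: 604557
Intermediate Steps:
Function('o')(S, Z) = 0 (Function('o')(S, Z) = Mul(Rational(-1, 9), Mul(Add(S, 4), 0)) = Mul(Rational(-1, 9), Mul(Add(4, S), 0)) = Mul(Rational(-1, 9), 0) = 0)
Add(604557, Mul(-1, Mul(-1839, Function('o')(-4, 10)))) = Add(604557, Mul(-1, Mul(-1839, 0))) = Add(604557, Mul(-1, 0)) = Add(604557, 0) = 604557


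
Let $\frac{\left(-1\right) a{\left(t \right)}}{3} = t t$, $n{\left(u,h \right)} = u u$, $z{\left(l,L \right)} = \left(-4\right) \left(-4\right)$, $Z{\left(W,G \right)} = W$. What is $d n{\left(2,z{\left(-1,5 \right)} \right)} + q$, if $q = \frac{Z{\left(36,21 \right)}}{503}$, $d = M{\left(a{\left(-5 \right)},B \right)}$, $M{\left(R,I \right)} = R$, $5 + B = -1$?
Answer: $- \frac{150864}{503} \approx -299.93$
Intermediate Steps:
$B = -6$ ($B = -5 - 1 = -6$)
$z{\left(l,L \right)} = 16$
$n{\left(u,h \right)} = u^{2}$
$a{\left(t \right)} = - 3 t^{2}$ ($a{\left(t \right)} = - 3 t t = - 3 t^{2}$)
$d = -75$ ($d = - 3 \left(-5\right)^{2} = \left(-3\right) 25 = -75$)
$q = \frac{36}{503} \approx 0.071571$
$d n{\left(2,z{\left(-1,5 \right)} \right)} + q = - 75 \cdot 2^{2} + \frac{36}{503} = \left(-75\right) 4 + \frac{36}{503} = -300 + \frac{36}{503} = - \frac{150864}{503}$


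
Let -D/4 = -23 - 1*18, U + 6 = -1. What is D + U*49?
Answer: -179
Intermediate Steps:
U = -7 (U = -6 - 1 = -7)
D = 164 (D = -4*(-23 - 1*18) = -4*(-23 - 18) = -4*(-41) = 164)
D + U*49 = 164 - 7*49 = 164 - 343 = -179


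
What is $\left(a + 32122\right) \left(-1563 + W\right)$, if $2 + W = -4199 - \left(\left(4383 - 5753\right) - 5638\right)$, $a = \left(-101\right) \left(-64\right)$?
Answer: $48000984$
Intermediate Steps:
$a = 6464$
$W = 2807$ ($W = -2 - -2809 = -2 + \left(-4199 + 7008\right) = -2 + 2809 = 2807$)
$\left(a + 32122\right) \left(-1563 + W\right) = \left(6464 + 32122\right) \left(-1563 + 2807\right) = 38586 \cdot 1244 = 48000984$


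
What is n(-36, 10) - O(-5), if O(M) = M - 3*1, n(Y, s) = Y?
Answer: -28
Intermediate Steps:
O(M) = -3 + M (O(M) = M - 3 = -3 + M)
n(-36, 10) - O(-5) = -36 - (-3 - 5) = -36 - 1*(-8) = -36 + 8 = -28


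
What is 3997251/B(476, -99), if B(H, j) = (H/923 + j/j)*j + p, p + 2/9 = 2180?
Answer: 33205164057/16860905 ≈ 1969.4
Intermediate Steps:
p = 19618/9 (p = -2/9 + 2180 = 19618/9 ≈ 2179.8)
B(H, j) = 19618/9 + j*(1 + H/923) (B(H, j) = (H/923 + j/j)*j + 19618/9 = (H*(1/923) + 1)*j + 19618/9 = (H/923 + 1)*j + 19618/9 = (1 + H/923)*j + 19618/9 = j*(1 + H/923) + 19618/9 = 19618/9 + j*(1 + H/923))
3997251/B(476, -99) = 3997251/(19618/9 - 99 + (1/923)*476*(-99)) = 3997251/(19618/9 - 99 - 47124/923) = 3997251/(16860905/8307) = 3997251*(8307/16860905) = 33205164057/16860905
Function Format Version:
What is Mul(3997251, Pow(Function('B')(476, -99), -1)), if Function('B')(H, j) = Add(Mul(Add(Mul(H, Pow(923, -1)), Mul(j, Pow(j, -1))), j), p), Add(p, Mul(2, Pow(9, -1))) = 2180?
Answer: Rational(33205164057, 16860905) ≈ 1969.4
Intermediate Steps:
p = Rational(19618, 9) (p = Add(Rational(-2, 9), 2180) = Rational(19618, 9) ≈ 2179.8)
Function('B')(H, j) = Add(Rational(19618, 9), Mul(j, Add(1, Mul(Rational(1, 923), H)))) (Function('B')(H, j) = Add(Mul(Add(Mul(H, Pow(923, -1)), Mul(j, Pow(j, -1))), j), Rational(19618, 9)) = Add(Mul(Add(Mul(H, Rational(1, 923)), 1), j), Rational(19618, 9)) = Add(Mul(Add(Mul(Rational(1, 923), H), 1), j), Rational(19618, 9)) = Add(Mul(Add(1, Mul(Rational(1, 923), H)), j), Rational(19618, 9)) = Add(Mul(j, Add(1, Mul(Rational(1, 923), H))), Rational(19618, 9)) = Add(Rational(19618, 9), Mul(j, Add(1, Mul(Rational(1, 923), H)))))
Mul(3997251, Pow(Function('B')(476, -99), -1)) = Mul(3997251, Pow(Add(Rational(19618, 9), -99, Mul(Rational(1, 923), 476, -99)), -1)) = Mul(3997251, Pow(Add(Rational(19618, 9), -99, Rational(-47124, 923)), -1)) = Mul(3997251, Pow(Rational(16860905, 8307), -1)) = Mul(3997251, Rational(8307, 16860905)) = Rational(33205164057, 16860905)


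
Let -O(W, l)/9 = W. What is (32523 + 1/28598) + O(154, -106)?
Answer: 890455927/28598 ≈ 31137.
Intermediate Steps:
O(W, l) = -9*W
(32523 + 1/28598) + O(154, -106) = (32523 + 1/28598) - 9*154 = (32523 + 1/28598) - 1386 = 930092755/28598 - 1386 = 890455927/28598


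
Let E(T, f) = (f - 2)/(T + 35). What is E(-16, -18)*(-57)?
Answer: 60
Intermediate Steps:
E(T, f) = (-2 + f)/(35 + T)
E(-16, -18)*(-57) = ((-2 - 18)/(35 - 16))*(-57) = (-20/19)*(-57) = ((1/19)*(-20))*(-57) = -20/19*(-57) = 60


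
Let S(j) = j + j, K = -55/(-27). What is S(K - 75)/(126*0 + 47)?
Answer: -3940/1269 ≈ -3.1048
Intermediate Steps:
K = 55/27 (K = -55*(-1/27) = 55/27 ≈ 2.0370)
S(j) = 2*j
S(K - 75)/(126*0 + 47) = (2*(55/27 - 75))/(126*0 + 47) = (2*(-1970/27))/(0 + 47) = -3940/27/47 = -3940/27*1/47 = -3940/1269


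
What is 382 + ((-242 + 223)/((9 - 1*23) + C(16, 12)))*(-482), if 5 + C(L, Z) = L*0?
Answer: -100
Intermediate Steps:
C(L, Z) = -5 (C(L, Z) = -5 + L*0 = -5 + 0 = -5)
382 + ((-242 + 223)/((9 - 1*23) + C(16, 12)))*(-482) = 382 + ((-242 + 223)/((9 - 1*23) - 5))*(-482) = 382 - 19/((9 - 23) - 5)*(-482) = 382 - 19/(-14 - 5)*(-482) = 382 - 19/(-19)*(-482) = 382 - 19*(-1/19)*(-482) = 382 + 1*(-482) = 382 - 482 = -100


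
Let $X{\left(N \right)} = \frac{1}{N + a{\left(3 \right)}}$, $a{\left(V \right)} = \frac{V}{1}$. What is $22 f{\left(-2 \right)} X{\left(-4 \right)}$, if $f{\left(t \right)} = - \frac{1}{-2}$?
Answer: $-11$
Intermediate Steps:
$a{\left(V \right)} = V$ ($a{\left(V \right)} = V 1 = V$)
$X{\left(N \right)} = \frac{1}{3 + N}$ ($X{\left(N \right)} = \frac{1}{N + 3} = \frac{1}{3 + N}$)
$f{\left(t \right)} = \frac{1}{2}$ ($f{\left(t \right)} = \left(-1\right) \left(- \frac{1}{2}\right) = \frac{1}{2}$)
$22 f{\left(-2 \right)} X{\left(-4 \right)} = \frac{22 \cdot \frac{1}{2}}{3 - 4} = \frac{11}{-1} = 11 \left(-1\right) = -11$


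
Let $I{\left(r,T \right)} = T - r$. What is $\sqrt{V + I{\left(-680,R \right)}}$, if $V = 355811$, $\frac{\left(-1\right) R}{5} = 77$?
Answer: $\sqrt{356106} \approx 596.75$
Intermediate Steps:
$R = -385$ ($R = \left(-5\right) 77 = -385$)
$\sqrt{V + I{\left(-680,R \right)}} = \sqrt{355811 - -295} = \sqrt{355811 + \left(-385 + 680\right)} = \sqrt{355811 + 295} = \sqrt{356106}$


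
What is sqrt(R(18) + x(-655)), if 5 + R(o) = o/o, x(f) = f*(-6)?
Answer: sqrt(3926) ≈ 62.658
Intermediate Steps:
x(f) = -6*f
R(o) = -4 (R(o) = -5 + o/o = -5 + 1 = -4)
sqrt(R(18) + x(-655)) = sqrt(-4 - 6*(-655)) = sqrt(-4 + 3930) = sqrt(3926)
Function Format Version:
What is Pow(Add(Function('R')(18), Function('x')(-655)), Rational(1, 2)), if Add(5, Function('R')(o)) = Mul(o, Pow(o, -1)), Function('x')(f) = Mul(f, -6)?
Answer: Pow(3926, Rational(1, 2)) ≈ 62.658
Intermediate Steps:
Function('x')(f) = Mul(-6, f)
Function('R')(o) = -4 (Function('R')(o) = Add(-5, Mul(o, Pow(o, -1))) = Add(-5, 1) = -4)
Pow(Add(Function('R')(18), Function('x')(-655)), Rational(1, 2)) = Pow(Add(-4, Mul(-6, -655)), Rational(1, 2)) = Pow(Add(-4, 3930), Rational(1, 2)) = Pow(3926, Rational(1, 2))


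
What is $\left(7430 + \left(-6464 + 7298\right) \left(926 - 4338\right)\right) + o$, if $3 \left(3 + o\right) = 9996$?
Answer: $-2834849$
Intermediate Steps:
$o = 3329$ ($o = -3 + \frac{1}{3} \cdot 9996 = -3 + 3332 = 3329$)
$\left(7430 + \left(-6464 + 7298\right) \left(926 - 4338\right)\right) + o = \left(7430 + \left(-6464 + 7298\right) \left(926 - 4338\right)\right) + 3329 = \left(7430 + 834 \left(-3412\right)\right) + 3329 = \left(7430 - 2845608\right) + 3329 = -2838178 + 3329 = -2834849$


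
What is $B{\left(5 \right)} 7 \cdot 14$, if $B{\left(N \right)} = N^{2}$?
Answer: $2450$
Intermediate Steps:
$B{\left(5 \right)} 7 \cdot 14 = 5^{2} \cdot 7 \cdot 14 = 25 \cdot 7 \cdot 14 = 175 \cdot 14 = 2450$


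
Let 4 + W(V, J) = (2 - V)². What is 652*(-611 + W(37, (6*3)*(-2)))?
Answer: 397720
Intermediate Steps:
W(V, J) = -4 + (2 - V)²
652*(-611 + W(37, (6*3)*(-2))) = 652*(-611 + 37*(-4 + 37)) = 652*(-611 + 37*33) = 652*(-611 + 1221) = 652*610 = 397720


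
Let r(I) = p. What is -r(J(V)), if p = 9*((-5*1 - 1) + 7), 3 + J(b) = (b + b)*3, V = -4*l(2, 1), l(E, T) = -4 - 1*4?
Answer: -9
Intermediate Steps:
l(E, T) = -8 (l(E, T) = -4 - 4 = -8)
V = 32 (V = -4*(-8) = 32)
J(b) = -3 + 6*b (J(b) = -3 + (b + b)*3 = -3 + (2*b)*3 = -3 + 6*b)
p = 9 (p = 9*((-5 - 1) + 7) = 9*(-6 + 7) = 9*1 = 9)
r(I) = 9
-r(J(V)) = -1*9 = -9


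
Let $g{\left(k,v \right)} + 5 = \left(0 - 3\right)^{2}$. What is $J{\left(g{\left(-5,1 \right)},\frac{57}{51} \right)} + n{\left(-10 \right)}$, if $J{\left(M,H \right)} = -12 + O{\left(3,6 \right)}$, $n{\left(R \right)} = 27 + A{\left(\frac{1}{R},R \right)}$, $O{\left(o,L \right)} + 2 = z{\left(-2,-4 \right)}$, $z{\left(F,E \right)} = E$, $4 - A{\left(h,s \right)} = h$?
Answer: $\frac{131}{10} \approx 13.1$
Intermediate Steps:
$A{\left(h,s \right)} = 4 - h$
$O{\left(o,L \right)} = -6$ ($O{\left(o,L \right)} = -2 - 4 = -6$)
$n{\left(R \right)} = 31 - \frac{1}{R}$ ($n{\left(R \right)} = 27 + \left(4 - \frac{1}{R}\right) = 31 - \frac{1}{R}$)
$g{\left(k,v \right)} = 4$ ($g{\left(k,v \right)} = -5 + \left(0 - 3\right)^{2} = -5 + \left(-3\right)^{2} = -5 + 9 = 4$)
$J{\left(M,H \right)} = -18$ ($J{\left(M,H \right)} = -12 - 6 = -18$)
$J{\left(g{\left(-5,1 \right)},\frac{57}{51} \right)} + n{\left(-10 \right)} = -18 + \left(31 - \frac{1}{-10}\right) = -18 + \left(31 - - \frac{1}{10}\right) = -18 + \left(31 + \frac{1}{10}\right) = -18 + \frac{311}{10} = \frac{131}{10}$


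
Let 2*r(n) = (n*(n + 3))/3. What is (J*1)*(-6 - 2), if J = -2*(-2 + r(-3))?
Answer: -32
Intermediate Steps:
r(n) = n*(3 + n)/6 (r(n) = ((n*(n + 3))/3)/2 = ((n*(3 + n))*(1/3))/2 = (n*(3 + n)/3)/2 = n*(3 + n)/6)
J = 4 (J = -2*(-2 + (1/6)*(-3)*(3 - 3)) = -2*(-2 + (1/6)*(-3)*0) = -2*(-2 + 0) = -2*(-2) = 4)
(J*1)*(-6 - 2) = (4*1)*(-6 - 2) = 4*(-8) = -32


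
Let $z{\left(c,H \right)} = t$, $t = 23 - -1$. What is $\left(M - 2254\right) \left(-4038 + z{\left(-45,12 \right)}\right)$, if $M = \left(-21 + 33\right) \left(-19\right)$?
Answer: $9962748$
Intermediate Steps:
$t = 24$ ($t = 23 + 1 = 24$)
$z{\left(c,H \right)} = 24$
$M = -228$ ($M = 12 \left(-19\right) = -228$)
$\left(M - 2254\right) \left(-4038 + z{\left(-45,12 \right)}\right) = \left(-228 - 2254\right) \left(-4038 + 24\right) = \left(-2482\right) \left(-4014\right) = 9962748$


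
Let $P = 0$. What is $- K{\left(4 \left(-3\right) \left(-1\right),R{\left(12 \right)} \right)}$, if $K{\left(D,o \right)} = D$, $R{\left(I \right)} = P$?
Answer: $-12$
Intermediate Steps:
$R{\left(I \right)} = 0$
$- K{\left(4 \left(-3\right) \left(-1\right),R{\left(12 \right)} \right)} = - 4 \left(-3\right) \left(-1\right) = - \left(-12\right) \left(-1\right) = \left(-1\right) 12 = -12$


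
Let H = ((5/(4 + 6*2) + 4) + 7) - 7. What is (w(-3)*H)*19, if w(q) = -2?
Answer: -1311/8 ≈ -163.88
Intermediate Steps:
H = 69/16 (H = ((5/(4 + 12) + 4) + 7) - 7 = ((5/16 + 4) + 7) - 7 = (69/16 + 7) - 7 = 181/16 - 7 = 69/16 ≈ 4.3125)
(w(-3)*H)*19 = -2*69/16*19 = -69/8*19 = -1311/8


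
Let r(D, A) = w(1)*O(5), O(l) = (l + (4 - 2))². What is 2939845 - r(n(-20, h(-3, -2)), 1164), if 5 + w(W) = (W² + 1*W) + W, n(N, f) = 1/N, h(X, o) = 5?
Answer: 2939943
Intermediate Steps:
O(l) = (2 + l)² (O(l) = (l + 2)² = (2 + l)²)
w(W) = -5 + W² + 2*W (w(W) = -5 + ((W² + 1*W) + W) = -5 + ((W² + W) + W) = -5 + ((W + W²) + W) = -5 + (W² + 2*W) = -5 + W² + 2*W)
r(D, A) = -98 (r(D, A) = (-5 + 1² + 2*1)*(2 + 5)² = (-5 + 1 + 2)*7² = -2*49 = -98)
2939845 - r(n(-20, h(-3, -2)), 1164) = 2939845 - 1*(-98) = 2939845 + 98 = 2939943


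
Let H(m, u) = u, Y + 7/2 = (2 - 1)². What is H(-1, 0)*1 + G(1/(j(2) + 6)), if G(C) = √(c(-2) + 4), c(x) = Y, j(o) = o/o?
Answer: √6/2 ≈ 1.2247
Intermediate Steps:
Y = -5/2 (Y = -7/2 + (2 - 1)² = -7/2 + 1² = -7/2 + 1 = -5/2 ≈ -2.5000)
j(o) = 1
c(x) = -5/2
G(C) = √6/2 (G(C) = √(-5/2 + 4) = √(3/2) = √6/2)
H(-1, 0)*1 + G(1/(j(2) + 6)) = 0*1 + √6/2 = 0 + √6/2 = √6/2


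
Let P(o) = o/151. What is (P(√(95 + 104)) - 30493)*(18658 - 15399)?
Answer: -99376687 + 3259*√199/151 ≈ -9.9376e+7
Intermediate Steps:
P(o) = o/151 (P(o) = o*(1/151) = o/151)
(P(√(95 + 104)) - 30493)*(18658 - 15399) = (√(95 + 104)/151 - 30493)*(18658 - 15399) = (√199/151 - 30493)*3259 = (-30493 + √199/151)*3259 = -99376687 + 3259*√199/151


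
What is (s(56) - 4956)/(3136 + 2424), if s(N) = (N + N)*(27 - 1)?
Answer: -511/1390 ≈ -0.36763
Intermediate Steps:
s(N) = 52*N (s(N) = (2*N)*26 = 52*N)
(s(56) - 4956)/(3136 + 2424) = (52*56 - 4956)/(3136 + 2424) = (2912 - 4956)/5560 = -2044*1/5560 = -511/1390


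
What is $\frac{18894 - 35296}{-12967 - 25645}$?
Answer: $\frac{8201}{19306} \approx 0.42479$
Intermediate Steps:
$\frac{18894 - 35296}{-12967 - 25645} = - \frac{16402}{-38612} = \left(-16402\right) \left(- \frac{1}{38612}\right) = \frac{8201}{19306}$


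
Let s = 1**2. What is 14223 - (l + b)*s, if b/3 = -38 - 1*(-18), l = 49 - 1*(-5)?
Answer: 14229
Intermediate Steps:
l = 54 (l = 49 + 5 = 54)
s = 1
b = -60 (b = 3*(-38 - 1*(-18)) = 3*(-38 + 18) = 3*(-20) = -60)
14223 - (l + b)*s = 14223 - (54 - 60) = 14223 - (-6) = 14223 - 1*(-6) = 14223 + 6 = 14229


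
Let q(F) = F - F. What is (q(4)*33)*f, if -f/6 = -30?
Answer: 0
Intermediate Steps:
q(F) = 0
f = 180 (f = -6*(-30) = 180)
(q(4)*33)*f = (0*33)*180 = 0*180 = 0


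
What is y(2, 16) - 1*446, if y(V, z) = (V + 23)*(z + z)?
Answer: 354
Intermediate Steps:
y(V, z) = 2*z*(23 + V) (y(V, z) = (23 + V)*(2*z) = 2*z*(23 + V))
y(2, 16) - 1*446 = 2*16*(23 + 2) - 1*446 = 2*16*25 - 446 = 800 - 446 = 354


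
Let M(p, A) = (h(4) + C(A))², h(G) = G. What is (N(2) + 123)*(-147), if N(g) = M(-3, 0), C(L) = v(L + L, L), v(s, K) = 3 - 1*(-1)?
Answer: -27489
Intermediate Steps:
v(s, K) = 4 (v(s, K) = 3 + 1 = 4)
C(L) = 4
M(p, A) = 64 (M(p, A) = (4 + 4)² = 8² = 64)
N(g) = 64
(N(2) + 123)*(-147) = (64 + 123)*(-147) = 187*(-147) = -27489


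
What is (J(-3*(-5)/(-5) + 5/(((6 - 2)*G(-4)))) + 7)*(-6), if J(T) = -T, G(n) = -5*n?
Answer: -477/8 ≈ -59.625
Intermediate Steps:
(J(-3*(-5)/(-5) + 5/(((6 - 2)*G(-4)))) + 7)*(-6) = (-(-3*(-5)/(-5) + 5/(((6 - 2)*(-5*(-4))))) + 7)*(-6) = (-(15*(-⅕) + 5/((4*20))) + 7)*(-6) = (-(-3 + 5/80) + 7)*(-6) = (-(-3 + 5*(1/80)) + 7)*(-6) = (-(-3 + 1/16) + 7)*(-6) = (-1*(-47/16) + 7)*(-6) = (47/16 + 7)*(-6) = (159/16)*(-6) = -477/8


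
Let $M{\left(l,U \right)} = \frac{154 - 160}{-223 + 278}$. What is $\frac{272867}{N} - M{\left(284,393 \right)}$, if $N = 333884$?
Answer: $\frac{17010989}{18363620} \approx 0.92634$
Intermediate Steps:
$M{\left(l,U \right)} = - \frac{6}{55}$
$\frac{272867}{N} - M{\left(284,393 \right)} = \frac{272867}{333884} - - \frac{6}{55} = 272867 \cdot \frac{1}{333884} + \frac{6}{55} = \frac{272867}{333884} + \frac{6}{55} = \frac{17010989}{18363620}$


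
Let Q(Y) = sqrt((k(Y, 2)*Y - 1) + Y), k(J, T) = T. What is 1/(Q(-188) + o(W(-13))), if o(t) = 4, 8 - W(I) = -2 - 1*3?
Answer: 4/581 - I*sqrt(565)/581 ≈ 0.0068847 - 0.040912*I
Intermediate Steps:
W(I) = 13 (W(I) = 8 - (-2 - 1*3) = 8 - (-2 - 3) = 8 - 1*(-5) = 8 + 5 = 13)
Q(Y) = sqrt(-1 + 3*Y) (Q(Y) = sqrt((2*Y - 1) + Y) = sqrt((-1 + 2*Y) + Y) = sqrt(-1 + 3*Y))
1/(Q(-188) + o(W(-13))) = 1/(sqrt(-1 + 3*(-188)) + 4) = 1/(sqrt(-1 - 564) + 4) = 1/(sqrt(-565) + 4) = 1/(I*sqrt(565) + 4) = 1/(4 + I*sqrt(565))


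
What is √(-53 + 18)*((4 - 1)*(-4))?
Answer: -12*I*√35 ≈ -70.993*I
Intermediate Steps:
√(-53 + 18)*((4 - 1)*(-4)) = √(-35)*(3*(-4)) = (I*√35)*(-12) = -12*I*√35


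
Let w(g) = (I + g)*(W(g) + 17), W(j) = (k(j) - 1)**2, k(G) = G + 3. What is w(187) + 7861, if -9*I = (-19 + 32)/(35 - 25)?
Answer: 300856718/45 ≈ 6.6857e+6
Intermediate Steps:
k(G) = 3 + G
I = -13/90 (I = -(-19 + 32)/(9*(35 - 25)) = -13/(9*10) = -1/9*13/10 = -13/90 ≈ -0.14444)
W(j) = (2 + j)**2 (W(j) = ((3 + j) - 1)**2 = (2 + j)**2)
w(g) = (17 + (2 + g)**2)*(-13/90 + g) (w(g) = (-13/90 + g)*((2 + g)**2 + 17) = (-13/90 + g)*(17 + (2 + g)**2) = (17 + (2 + g)**2)*(-13/90 + g))
w(187) + 7861 = (-91/30 + 187**3 + (347/90)*187**2 + (919/45)*187) + 7861 = (-91/30 + 6539203 + (347/90)*34969 + 171853/45) + 7861 = (-91/30 + 6539203 + 12134243/90 + 171853/45) + 7861 = 300502973/45 + 7861 = 300856718/45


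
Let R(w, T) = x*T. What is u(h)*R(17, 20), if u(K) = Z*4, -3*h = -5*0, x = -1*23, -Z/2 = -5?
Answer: -18400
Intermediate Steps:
Z = 10 (Z = -2*(-5) = 10)
x = -23
R(w, T) = -23*T
h = 0 (h = -(-5)*0/3 = -⅓*0 = 0)
u(K) = 40 (u(K) = 10*4 = 40)
u(h)*R(17, 20) = 40*(-23*20) = 40*(-460) = -18400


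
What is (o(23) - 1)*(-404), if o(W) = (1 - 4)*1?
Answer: 1616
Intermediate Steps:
o(W) = -3 (o(W) = -3*1 = -3)
(o(23) - 1)*(-404) = (-3 - 1)*(-404) = -4*(-404) = 1616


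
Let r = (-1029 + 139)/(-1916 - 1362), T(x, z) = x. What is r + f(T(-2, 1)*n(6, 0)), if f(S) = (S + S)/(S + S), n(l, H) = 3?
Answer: 2084/1639 ≈ 1.2715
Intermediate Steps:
r = 445/1639 (r = -890/(-3278) = -890*(-1/3278) = 445/1639 ≈ 0.27151)
f(S) = 1 (f(S) = (2*S)/((2*S)) = (2*S)*(1/(2*S)) = 1)
r + f(T(-2, 1)*n(6, 0)) = 445/1639 + 1 = 2084/1639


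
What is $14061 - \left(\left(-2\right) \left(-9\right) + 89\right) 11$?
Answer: $12884$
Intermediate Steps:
$14061 - \left(\left(-2\right) \left(-9\right) + 89\right) 11 = 14061 - \left(18 + 89\right) 11 = 14061 - 107 \cdot 11 = 14061 - 1177 = 12884$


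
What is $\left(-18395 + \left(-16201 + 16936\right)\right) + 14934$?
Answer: $-2726$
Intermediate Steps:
$\left(-18395 + \left(-16201 + 16936\right)\right) + 14934 = \left(-18395 + 735\right) + 14934 = -17660 + 14934 = -2726$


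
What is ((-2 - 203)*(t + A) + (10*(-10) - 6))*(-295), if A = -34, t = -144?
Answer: -10733280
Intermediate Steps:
((-2 - 203)*(t + A) + (10*(-10) - 6))*(-295) = ((-2 - 203)*(-144 - 34) + (10*(-10) - 6))*(-295) = (-205*(-178) + (-100 - 6))*(-295) = (36490 - 106)*(-295) = 36384*(-295) = -10733280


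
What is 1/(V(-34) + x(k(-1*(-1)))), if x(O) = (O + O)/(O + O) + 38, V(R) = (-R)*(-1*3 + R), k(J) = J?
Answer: -1/1219 ≈ -0.00082034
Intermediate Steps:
V(R) = -R*(-3 + R) (V(R) = (-R)*(-3 + R) = -R*(-3 + R))
x(O) = 39 (x(O) = (2*O)/((2*O)) + 38 = (2*O)*(1/(2*O)) + 38 = 1 + 38 = 39)
1/(V(-34) + x(k(-1*(-1)))) = 1/(-34*(3 - 1*(-34)) + 39) = 1/(-34*(3 + 34) + 39) = 1/(-34*37 + 39) = 1/(-1258 + 39) = 1/(-1219) = -1/1219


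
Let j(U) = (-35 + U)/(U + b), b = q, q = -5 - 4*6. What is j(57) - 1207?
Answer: -16887/14 ≈ -1206.2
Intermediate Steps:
q = -29 (q = -5 - 1*24 = -5 - 24 = -29)
b = -29
j(U) = (-35 + U)/(-29 + U) (j(U) = (-35 + U)/(U - 29) = (-35 + U)/(-29 + U))
j(57) - 1207 = (-35 + 57)/(-29 + 57) - 1207 = 22/28 - 1207 = (1/28)*22 - 1207 = 11/14 - 1207 = -16887/14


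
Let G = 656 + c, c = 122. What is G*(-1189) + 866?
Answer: -924176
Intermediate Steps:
G = 778 (G = 656 + 122 = 778)
G*(-1189) + 866 = 778*(-1189) + 866 = -925042 + 866 = -924176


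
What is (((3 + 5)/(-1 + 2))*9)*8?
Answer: 576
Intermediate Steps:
(((3 + 5)/(-1 + 2))*9)*8 = ((8/1)*9)*8 = ((8*1)*9)*8 = (8*9)*8 = 72*8 = 576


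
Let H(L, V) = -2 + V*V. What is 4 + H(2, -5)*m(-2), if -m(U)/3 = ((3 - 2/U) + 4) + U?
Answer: -410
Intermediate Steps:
H(L, V) = -2 + V**2
m(U) = -21 - 3*U + 6/U (m(U) = -3*(((3 - 2/U) + 4) + U) = -3*((7 - 2/U) + U) = -3*(7 + U - 2/U) = -21 - 3*U + 6/U)
4 + H(2, -5)*m(-2) = 4 + (-2 + (-5)**2)*(-21 - 3*(-2) + 6/(-2)) = 4 + (-2 + 25)*(-21 + 6 + 6*(-1/2)) = 4 + 23*(-21 + 6 - 3) = 4 + 23*(-18) = 4 - 414 = -410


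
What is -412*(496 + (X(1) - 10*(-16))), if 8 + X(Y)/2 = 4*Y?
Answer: -266976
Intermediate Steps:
X(Y) = -16 + 8*Y (X(Y) = -16 + 2*(4*Y) = -16 + 8*Y)
-412*(496 + (X(1) - 10*(-16))) = -412*(496 + ((-16 + 8*1) - 10*(-16))) = -412*(496 + ((-16 + 8) + 160)) = -412*(496 + (-8 + 160)) = -412*(496 + 152) = -412*648 = -266976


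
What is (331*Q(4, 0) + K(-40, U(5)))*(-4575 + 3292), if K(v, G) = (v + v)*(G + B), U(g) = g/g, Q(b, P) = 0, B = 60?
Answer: 6261040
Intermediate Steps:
U(g) = 1
K(v, G) = 2*v*(60 + G) (K(v, G) = (v + v)*(G + 60) = (2*v)*(60 + G) = 2*v*(60 + G))
(331*Q(4, 0) + K(-40, U(5)))*(-4575 + 3292) = (331*0 + 2*(-40)*(60 + 1))*(-4575 + 3292) = (0 + 2*(-40)*61)*(-1283) = (0 - 4880)*(-1283) = -4880*(-1283) = 6261040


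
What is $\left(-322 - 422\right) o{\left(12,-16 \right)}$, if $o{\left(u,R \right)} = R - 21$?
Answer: $27528$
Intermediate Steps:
$o{\left(u,R \right)} = -21 + R$
$\left(-322 - 422\right) o{\left(12,-16 \right)} = \left(-322 - 422\right) \left(-21 - 16\right) = \left(-744\right) \left(-37\right) = 27528$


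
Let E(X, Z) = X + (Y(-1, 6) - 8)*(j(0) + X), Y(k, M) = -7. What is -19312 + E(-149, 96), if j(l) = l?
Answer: -17226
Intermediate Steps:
E(X, Z) = -14*X (E(X, Z) = X + (-7 - 8)*(0 + X) = X - 15*X = -14*X)
-19312 + E(-149, 96) = -19312 - 14*(-149) = -19312 + 2086 = -17226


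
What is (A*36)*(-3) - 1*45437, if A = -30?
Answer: -42197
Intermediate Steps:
(A*36)*(-3) - 1*45437 = -30*36*(-3) - 1*45437 = -1080*(-3) - 45437 = 3240 - 45437 = -42197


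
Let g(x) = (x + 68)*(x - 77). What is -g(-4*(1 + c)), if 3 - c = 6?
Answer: 5244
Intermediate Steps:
c = -3 (c = 3 - 1*6 = 3 - 6 = -3)
g(x) = (-77 + x)*(68 + x) (g(x) = (68 + x)*(-77 + x) = (-77 + x)*(68 + x))
-g(-4*(1 + c)) = -(-5236 + (-4*(1 - 3))² - (-36)*(1 - 3)) = -(-5236 + (-4*(-2))² - (-36)*(-2)) = -(-5236 + 8² - 9*8) = -(-5236 + 64 - 72) = -1*(-5244) = 5244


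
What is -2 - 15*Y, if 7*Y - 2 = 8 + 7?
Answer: -269/7 ≈ -38.429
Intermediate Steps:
Y = 17/7 (Y = 2/7 + (8 + 7)/7 = 2/7 + (1/7)*15 = 2/7 + 15/7 = 17/7 ≈ 2.4286)
-2 - 15*Y = -2 - 15*17/7 = -2 - 255/7 = -269/7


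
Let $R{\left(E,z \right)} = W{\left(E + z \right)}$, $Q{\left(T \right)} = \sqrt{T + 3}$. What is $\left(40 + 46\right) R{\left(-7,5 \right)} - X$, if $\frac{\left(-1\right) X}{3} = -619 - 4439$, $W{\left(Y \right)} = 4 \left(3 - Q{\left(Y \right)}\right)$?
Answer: $-14486$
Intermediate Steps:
$Q{\left(T \right)} = \sqrt{3 + T}$
$W{\left(Y \right)} = 12 - 4 \sqrt{3 + Y}$ ($W{\left(Y \right)} = 4 \left(3 - \sqrt{3 + Y}\right) = 12 - 4 \sqrt{3 + Y}$)
$R{\left(E,z \right)} = 12 - 4 \sqrt{3 + E + z}$ ($R{\left(E,z \right)} = 12 - 4 \sqrt{3 + \left(E + z\right)} = 12 - 4 \sqrt{3 + E + z}$)
$X = 15174$ ($X = - 3 \left(-619 - 4439\right) = \left(-3\right) \left(-5058\right) = 15174$)
$\left(40 + 46\right) R{\left(-7,5 \right)} - X = \left(40 + 46\right) \left(12 - 4 \sqrt{3 - 7 + 5}\right) - 15174 = 86 \left(12 - 4 \sqrt{1}\right) - 15174 = 86 \left(12 - 4\right) - 15174 = 86 \cdot 8 - 15174 = 688 - 15174 = -14486$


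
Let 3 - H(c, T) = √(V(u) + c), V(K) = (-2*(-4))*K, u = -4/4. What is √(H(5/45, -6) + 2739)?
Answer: √(24678 - 3*I*√71)/3 ≈ 52.364 - 0.026819*I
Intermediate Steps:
u = -1 (u = -4*¼ = -1)
V(K) = 8*K
H(c, T) = 3 - √(-8 + c) (H(c, T) = 3 - √(8*(-1) + c) = 3 - √(-8 + c))
√(H(5/45, -6) + 2739) = √((3 - √(-8 + 5/45)) + 2739) = √((3 - √(-8 + 5*(1/45))) + 2739) = √((3 - √(-8 + ⅑)) + 2739) = √((3 - √(-71/9)) + 2739) = √((3 - I*√71/3) + 2739) = √(2742 - I*√71/3)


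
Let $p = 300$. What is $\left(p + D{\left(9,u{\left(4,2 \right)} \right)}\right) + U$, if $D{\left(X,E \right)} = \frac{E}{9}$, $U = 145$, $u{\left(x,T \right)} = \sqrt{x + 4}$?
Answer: $445 + \frac{2 \sqrt{2}}{9} \approx 445.31$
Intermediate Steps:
$u{\left(x,T \right)} = \sqrt{4 + x}$
$D{\left(X,E \right)} = \frac{E}{9}$ ($D{\left(X,E \right)} = E \frac{1}{9} = \frac{E}{9}$)
$\left(p + D{\left(9,u{\left(4,2 \right)} \right)}\right) + U = \left(300 + \frac{\sqrt{4 + 4}}{9}\right) + 145 = \left(300 + \frac{\sqrt{8}}{9}\right) + 145 = \left(300 + \frac{2 \sqrt{2}}{9}\right) + 145 = 445 + \frac{2 \sqrt{2}}{9}$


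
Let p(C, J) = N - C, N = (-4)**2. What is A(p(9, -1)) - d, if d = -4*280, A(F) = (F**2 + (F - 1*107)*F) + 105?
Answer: 574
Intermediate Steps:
N = 16
p(C, J) = 16 - C
A(F) = 105 + F**2 + F*(-107 + F) (A(F) = (F**2 + (F - 107)*F) + 105 = (F**2 + (-107 + F)*F) + 105 = (F**2 + F*(-107 + F)) + 105 = 105 + F**2 + F*(-107 + F))
d = -1120
A(p(9, -1)) - d = (105 - 107*(16 - 1*9) + 2*(16 - 1*9)**2) - 1*(-1120) = (105 - 107*(16 - 9) + 2*(16 - 9)**2) + 1120 = (105 - 107*7 + 2*7**2) + 1120 = (105 - 749 + 2*49) + 1120 = (105 - 749 + 98) + 1120 = -546 + 1120 = 574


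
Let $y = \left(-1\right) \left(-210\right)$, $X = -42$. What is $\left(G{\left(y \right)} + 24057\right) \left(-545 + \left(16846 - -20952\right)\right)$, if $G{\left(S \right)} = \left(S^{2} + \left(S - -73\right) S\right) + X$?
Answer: $4751433885$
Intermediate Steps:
$y = 210$
$G{\left(S \right)} = -42 + S^{2} + S \left(73 + S\right)$ ($G{\left(S \right)} = \left(S^{2} + \left(S - -73\right) S\right) - 42 = \left(S^{2} + \left(S + 73\right) S\right) - 42 = \left(S^{2} + \left(73 + S\right) S\right) - 42 = \left(S^{2} + S \left(73 + S\right)\right) - 42 = -42 + S^{2} + S \left(73 + S\right)$)
$\left(G{\left(y \right)} + 24057\right) \left(-545 + \left(16846 - -20952\right)\right) = \left(\left(-42 + 2 \cdot 210^{2} + 73 \cdot 210\right) + 24057\right) \left(-545 + \left(16846 - -20952\right)\right) = \left(\left(-42 + 2 \cdot 44100 + 15330\right) + 24057\right) \left(-545 + \left(16846 + 20952\right)\right) = \left(\left(-42 + 88200 + 15330\right) + 24057\right) \left(-545 + 37798\right) = \left(103488 + 24057\right) 37253 = 127545 \cdot 37253 = 4751433885$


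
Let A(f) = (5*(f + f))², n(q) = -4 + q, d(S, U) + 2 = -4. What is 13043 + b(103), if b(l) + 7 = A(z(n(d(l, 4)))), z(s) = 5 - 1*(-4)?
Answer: 21136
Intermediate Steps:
d(S, U) = -6 (d(S, U) = -2 - 4 = -6)
z(s) = 9 (z(s) = 5 + 4 = 9)
A(f) = 100*f² (A(f) = (5*(2*f))² = (10*f)² = 100*f²)
b(l) = 8093 (b(l) = -7 + 100*9² = -7 + 100*81 = -7 + 8100 = 8093)
13043 + b(103) = 13043 + 8093 = 21136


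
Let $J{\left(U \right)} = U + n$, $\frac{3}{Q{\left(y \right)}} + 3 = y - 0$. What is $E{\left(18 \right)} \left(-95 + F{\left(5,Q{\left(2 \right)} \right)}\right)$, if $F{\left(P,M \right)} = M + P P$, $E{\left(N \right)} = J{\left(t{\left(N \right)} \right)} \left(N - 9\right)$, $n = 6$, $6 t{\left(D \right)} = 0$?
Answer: $-3942$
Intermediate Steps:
$t{\left(D \right)} = 0$ ($t{\left(D \right)} = \frac{1}{6} \cdot 0 = 0$)
$Q{\left(y \right)} = \frac{3}{-3 + y}$ ($Q{\left(y \right)} = \frac{3}{-3 + \left(y - 0\right)} = \frac{3}{-3 + \left(y + 0\right)} = \frac{3}{-3 + y}$)
$J{\left(U \right)} = 6 + U$ ($J{\left(U \right)} = U + 6 = 6 + U$)
$E{\left(N \right)} = -54 + 6 N$ ($E{\left(N \right)} = \left(6 + 0\right) \left(N - 9\right) = 6 \left(-9 + N\right) = -54 + 6 N$)
$F{\left(P,M \right)} = M + P^{2}$
$E{\left(18 \right)} \left(-95 + F{\left(5,Q{\left(2 \right)} \right)}\right) = \left(-54 + 6 \cdot 18\right) \left(-95 + \left(\frac{3}{-3 + 2} + 5^{2}\right)\right) = \left(-54 + 108\right) \left(-95 + \left(\frac{3}{-1} + 25\right)\right) = 54 \left(-95 + \left(3 \left(-1\right) + 25\right)\right) = 54 \left(-95 + \left(-3 + 25\right)\right) = 54 \left(-95 + 22\right) = 54 \left(-73\right) = -3942$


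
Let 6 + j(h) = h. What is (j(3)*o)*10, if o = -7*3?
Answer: 630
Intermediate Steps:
j(h) = -6 + h
o = -21
(j(3)*o)*10 = ((-6 + 3)*(-21))*10 = -3*(-21)*10 = 63*10 = 630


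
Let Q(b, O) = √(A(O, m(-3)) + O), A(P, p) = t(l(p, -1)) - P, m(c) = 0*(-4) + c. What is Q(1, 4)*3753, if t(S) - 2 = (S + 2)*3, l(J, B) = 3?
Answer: 3753*√17 ≈ 15474.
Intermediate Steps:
t(S) = 8 + 3*S (t(S) = 2 + (S + 2)*3 = 2 + (2 + S)*3 = 2 + (6 + 3*S) = 8 + 3*S)
m(c) = c (m(c) = 0 + c = c)
A(P, p) = 17 - P (A(P, p) = (8 + 3*3) - P = (8 + 9) - P = 17 - P)
Q(b, O) = √17 (Q(b, O) = √((17 - O) + O) = √17)
Q(1, 4)*3753 = √17*3753 = 3753*√17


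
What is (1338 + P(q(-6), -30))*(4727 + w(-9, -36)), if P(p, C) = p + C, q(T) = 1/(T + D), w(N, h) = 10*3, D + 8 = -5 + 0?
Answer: 118216207/19 ≈ 6.2219e+6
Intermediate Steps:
D = -13 (D = -8 + (-5 + 0) = -8 - 5 = -13)
w(N, h) = 30
q(T) = 1/(-13 + T) (q(T) = 1/(T - 13) = 1/(-13 + T))
P(p, C) = C + p
(1338 + P(q(-6), -30))*(4727 + w(-9, -36)) = (1338 + (-30 + 1/(-13 - 6)))*(4727 + 30) = (1338 + (-30 + 1/(-19)))*4757 = (1338 + (-30 - 1/19))*4757 = (1338 - 571/19)*4757 = (24851/19)*4757 = 118216207/19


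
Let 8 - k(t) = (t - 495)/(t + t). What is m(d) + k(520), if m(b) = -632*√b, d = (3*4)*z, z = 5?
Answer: 1659/208 - 1264*√15 ≈ -4887.5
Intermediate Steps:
d = 60 (d = (3*4)*5 = 12*5 = 60)
k(t) = 8 - (-495 + t)/(2*t) (k(t) = 8 - (t - 495)/(t + t) = 8 - (-495 + t)/(2*t))
m(d) + k(520) = -1264*√15 + (15/2)*(33 + 520)/520 = -1264*√15 + (15/2)*(1/520)*553 = -1264*√15 + 1659/208 = 1659/208 - 1264*√15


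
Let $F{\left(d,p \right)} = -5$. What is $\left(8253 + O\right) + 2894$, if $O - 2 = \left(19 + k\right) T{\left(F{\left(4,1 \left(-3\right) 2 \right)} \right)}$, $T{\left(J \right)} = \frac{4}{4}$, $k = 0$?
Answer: $11168$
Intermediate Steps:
$T{\left(J \right)} = 1$ ($T{\left(J \right)} = 4 \cdot \frac{1}{4} = 1$)
$O = 21$ ($O = 2 + \left(19 + 0\right) 1 = 2 + 19 \cdot 1 = 2 + 19 = 21$)
$\left(8253 + O\right) + 2894 = \left(8253 + 21\right) + 2894 = 8274 + 2894 = 11168$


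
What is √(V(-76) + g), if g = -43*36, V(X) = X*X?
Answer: 2*√1057 ≈ 65.023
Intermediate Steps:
V(X) = X²
g = -1548
√(V(-76) + g) = √((-76)² - 1548) = √(5776 - 1548) = √4228 = 2*√1057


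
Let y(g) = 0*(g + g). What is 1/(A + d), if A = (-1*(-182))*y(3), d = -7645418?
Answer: -1/7645418 ≈ -1.3080e-7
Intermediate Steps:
y(g) = 0 (y(g) = 0*(2*g) = 0)
A = 0 (A = -1*(-182)*0 = 182*0 = 0)
1/(A + d) = 1/(0 - 7645418) = 1/(-7645418) = -1/7645418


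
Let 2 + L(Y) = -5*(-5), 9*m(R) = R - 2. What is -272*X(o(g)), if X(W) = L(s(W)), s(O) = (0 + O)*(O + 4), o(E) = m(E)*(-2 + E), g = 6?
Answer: -6256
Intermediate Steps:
m(R) = -2/9 + R/9 (m(R) = (R - 2)/9 = (-2 + R)/9 = -2/9 + R/9)
o(E) = (-2 + E)*(-2/9 + E/9) (o(E) = (-2/9 + E/9)*(-2 + E) = (-2 + E)*(-2/9 + E/9))
s(O) = O*(4 + O)
L(Y) = 23 (L(Y) = -2 - 5*(-5) = -2 + 25 = 23)
X(W) = 23
-272*X(o(g)) = -272*23 = -6256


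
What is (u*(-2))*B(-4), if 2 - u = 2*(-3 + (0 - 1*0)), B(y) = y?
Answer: 64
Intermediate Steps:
u = 8 (u = 2 - 2*(-3 + (0 - 1*0)) = 2 - 2*(-3 + (0 + 0)) = 2 - 2*(-3 + 0) = 2 - 2*(-3) = 2 - 1*(-6) = 2 + 6 = 8)
(u*(-2))*B(-4) = (8*(-2))*(-4) = -16*(-4) = 64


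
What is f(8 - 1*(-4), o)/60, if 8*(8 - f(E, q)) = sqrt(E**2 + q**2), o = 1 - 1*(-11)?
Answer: 2/15 - sqrt(2)/40 ≈ 0.097978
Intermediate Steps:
o = 12 (o = 1 + 11 = 12)
f(E, q) = 8 - sqrt(E**2 + q**2)/8
f(8 - 1*(-4), o)/60 = (8 - sqrt((8 - 1*(-4))**2 + 12**2)/8)/60 = (8 - sqrt((8 + 4)**2 + 144)/8)*(1/60) = (8 - sqrt(12**2 + 144)/8)*(1/60) = (8 - sqrt(144 + 144)/8)*(1/60) = (8 - 3*sqrt(2)/2)*(1/60) = 2/15 - sqrt(2)/40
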